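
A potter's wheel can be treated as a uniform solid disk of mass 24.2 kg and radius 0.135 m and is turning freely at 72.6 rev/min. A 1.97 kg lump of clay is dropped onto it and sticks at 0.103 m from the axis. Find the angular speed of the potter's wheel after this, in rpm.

ω_f ≈ 66.3 rpm

The added mass arrives with no angular momentum about the axis, and any external torque about the axis is negligible, so the system's angular momentum is conserved.
I_p = ½(24.2)(0.135)² = 0.2205 kg·m².
Added inertia Σmr² = (1.97)(0.103)² = 0.02090 kg·m²; I_f = 0.2205 + 0.02090 = 0.2414 kg·m².
ω_f = I_p ω_i / I_f = (0.2205)(72.6) / 0.2414 = 66.32 rpm.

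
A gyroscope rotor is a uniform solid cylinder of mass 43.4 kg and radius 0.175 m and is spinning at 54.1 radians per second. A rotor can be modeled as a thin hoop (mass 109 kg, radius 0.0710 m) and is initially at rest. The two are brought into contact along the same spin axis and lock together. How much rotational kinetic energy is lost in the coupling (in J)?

The coupling torques are internal; angular momentum about the shared axis is conserved.
Moments of inertia: I_A = ½(43.4)(0.175)² = 0.6646 kg·m²; I_B = (109)(0.0710)² = 0.5495 kg·m².
Taking A's sense as positive: L = (0.6646)(54.1) = 35.95 kg·m²·rad/s.
Combined I = 0.6646 + 0.5495 = 1.214 kg·m².
ω_f = L / I = 35.95 / 1.214 = 29.61 rad/s.
KE_i = ½ΣIω² = 972.5 J; KE_f = ½(1.214)(29.61)² = 532.4 J.

ΔKE lost ≈ 440 J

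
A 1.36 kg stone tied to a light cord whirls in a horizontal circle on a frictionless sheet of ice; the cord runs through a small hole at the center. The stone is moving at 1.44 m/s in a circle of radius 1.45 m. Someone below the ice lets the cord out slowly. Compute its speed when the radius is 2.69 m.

The only horizontal force on the mass is along the cord (radial), so it exerts no torque about the hole and angular momentum m v r is conserved.
v₂ = v₁ r₁ / r₂ = (1.44)(1.45) / (2.69) = 0.7762 m/s.

v₂ ≈ 0.776 m/s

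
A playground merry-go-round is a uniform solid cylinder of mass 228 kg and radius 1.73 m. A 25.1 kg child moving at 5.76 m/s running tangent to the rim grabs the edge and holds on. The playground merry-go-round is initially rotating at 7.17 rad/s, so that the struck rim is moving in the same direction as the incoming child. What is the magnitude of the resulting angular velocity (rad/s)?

|ω_f| ≈ 6.48 rad/s

About the axle the impulsive forces during the collision are internal, so angular momentum about that axis is conserved.
I_p = ½(228)(1.73)² = 341.2 kg·m². Taking the sense of the child's angular momentum as positive, L_{child} = m v R = (25.1)(5.76)(1.73) = 250.1 kg·m²/s.
L_i = +I_p ω_p + m v R = +(341.2)(7.17) + 250.1 = 2696 kg·m²/s.
After sticking, I_f = I_p + m R² = 341.2 + (25.1)(1.73)² = 416.3 kg·m².
ω_f = L_i / I_f = 2696 / 416.3 = 6.477 rad/s.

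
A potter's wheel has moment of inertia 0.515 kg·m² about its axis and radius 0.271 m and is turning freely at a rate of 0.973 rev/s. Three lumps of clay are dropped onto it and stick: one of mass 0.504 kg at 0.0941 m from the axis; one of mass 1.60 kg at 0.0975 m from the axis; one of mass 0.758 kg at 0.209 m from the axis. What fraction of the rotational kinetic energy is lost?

The added mass arrives with no angular momentum about the axis, and any external torque about the axis is negligible, so the system's angular momentum is conserved.
Added inertia Σmr² = (0.504)(0.0941)² + (1.60)(0.0975)² + (0.758)(0.209)² = 0.05278 kg·m²; I_f = 0.5150 + 0.05278 = 0.5678 kg·m².
ω_f = I_p ω_i / I_f = (0.5150)(0.973) / 0.5678 = 0.8825 rev/s.
KE_i = ½(0.5150)(6.114 rad/s)² = 9.624 J; KE_f = ½(0.5678)(5.545)² = 8.729 J.
Fraction lost = 0.09296.

fraction ≈ 0.0930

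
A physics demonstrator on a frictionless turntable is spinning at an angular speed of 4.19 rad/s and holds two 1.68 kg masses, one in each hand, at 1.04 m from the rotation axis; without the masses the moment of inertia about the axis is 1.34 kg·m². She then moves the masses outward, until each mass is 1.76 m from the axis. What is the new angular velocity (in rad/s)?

ω₂ ≈ 1.77 rad/s

Angular momentum about the spin axis is conserved since the torque about it is zero.
I₁ = 1.34 + 2(1.68)(1.04)² = 4.974 kg·m²; I₂ = 1.34 + 2(1.68)(1.76)² = 11.75 kg·m².
ω₂ = I₁ω₁ / I₂ = (4.974)(4.19 rad/s) / (11.75) = 1.774 rad/s.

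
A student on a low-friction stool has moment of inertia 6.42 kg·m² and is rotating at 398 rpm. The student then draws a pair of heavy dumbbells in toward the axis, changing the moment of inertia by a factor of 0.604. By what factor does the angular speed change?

No external torque acts about the spin axis, so angular momentum is conserved.
I₂ = 0.604 × 6.42 = 3.878 kg·m².
ω₂/ω₁ = I₁/I₂ = 6.420 / 3.878 = 1.656.

ω₂/ω₁ ≈ 1.66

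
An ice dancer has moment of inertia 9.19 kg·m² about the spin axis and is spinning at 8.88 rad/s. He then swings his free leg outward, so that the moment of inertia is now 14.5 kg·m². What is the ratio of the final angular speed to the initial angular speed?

ω₂/ω₁ ≈ 0.634

Angular momentum about the spin axis is conserved since the torque about it is zero.
ω₂/ω₁ = I₁/I₂ = 9.190 / 14.50 = 0.6338.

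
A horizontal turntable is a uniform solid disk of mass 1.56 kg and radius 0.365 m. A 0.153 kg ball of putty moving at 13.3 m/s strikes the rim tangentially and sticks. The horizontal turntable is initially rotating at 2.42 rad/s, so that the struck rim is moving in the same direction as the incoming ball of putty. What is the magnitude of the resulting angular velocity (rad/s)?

|ω_f| ≈ 8.00 rad/s

About the axle the impulsive forces during the collision are internal, so angular momentum about that axis is conserved.
I_p = ½(1.56)(0.365)² = 0.1039 kg·m². Taking the sense of the ball of putty's angular momentum as positive, L_{ball} = m v R = (0.153)(13.3)(0.365) = 0.7427 kg·m²/s.
L_i = +I_p ω_p + m v R = +(0.1039)(2.42) + 0.7427 = 0.9942 kg·m²/s.
After sticking, I_f = I_p + m R² = 0.1039 + (0.153)(0.365)² = 0.1243 kg·m².
ω_f = L_i / I_f = 0.9942 / 0.1243 = 7.999 rad/s.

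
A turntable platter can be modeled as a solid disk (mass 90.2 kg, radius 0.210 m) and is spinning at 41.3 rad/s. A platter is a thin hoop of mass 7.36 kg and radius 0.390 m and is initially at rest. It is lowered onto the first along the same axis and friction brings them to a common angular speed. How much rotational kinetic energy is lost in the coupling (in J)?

ΔKE lost ≈ 611 J

The coupling torques are internal; angular momentum about the shared axis is conserved.
Moments of inertia: I_A = ½(90.2)(0.210)² = 1.989 kg·m²; I_B = (7.36)(0.390)² = 1.119 kg·m².
Taking A's sense as positive: L = (1.989)(41.3) = 82.14 kg·m²·rad/s.
Combined I = 1.989 + 1.119 = 3.108 kg·m².
ω_f = L / I = 82.14 / 3.108 = 26.43 rad/s.
KE_i = ½ΣIω² = 1696 J; KE_f = ½(3.108)(26.43)² = 1085 J.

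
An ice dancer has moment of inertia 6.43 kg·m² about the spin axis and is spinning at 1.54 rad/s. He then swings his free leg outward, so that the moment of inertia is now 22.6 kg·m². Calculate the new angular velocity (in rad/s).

With no external torque about the axis, L is conserved: I₁ω₁ = I₂ω₂.
ω₂ = I₁ω₁ / I₂ = (6.430)(1.54 rad/s) / (22.60) = 0.4382 rad/s.

ω₂ ≈ 0.438 rad/s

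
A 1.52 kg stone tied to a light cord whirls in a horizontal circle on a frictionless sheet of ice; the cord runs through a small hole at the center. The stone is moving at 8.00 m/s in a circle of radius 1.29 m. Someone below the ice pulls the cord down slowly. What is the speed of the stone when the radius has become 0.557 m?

v₂ ≈ 18.5 m/s

The only horizontal force on the mass is along the cord (radial), so it exerts no torque about the hole and angular momentum m v r is conserved.
v₂ = v₁ r₁ / r₂ = (8.00)(1.29) / (0.557) = 18.53 m/s.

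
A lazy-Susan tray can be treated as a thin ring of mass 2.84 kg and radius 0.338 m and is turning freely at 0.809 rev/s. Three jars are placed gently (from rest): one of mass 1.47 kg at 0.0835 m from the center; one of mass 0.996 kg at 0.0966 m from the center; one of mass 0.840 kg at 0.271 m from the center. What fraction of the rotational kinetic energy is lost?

fraction ≈ 0.200

No external torque acts about the center; L_before = L_after.
I_p = (2.84)(0.338)² = 0.3245 kg·m².
Added inertia Σmr² = (1.47)(0.0835)² + (0.996)(0.0966)² + (0.840)(0.271)² = 0.08123 kg·m²; I_f = 0.3245 + 0.08123 = 0.4057 kg·m².
ω_f = I_p ω_i / I_f = (0.3245)(0.809) / 0.4057 = 0.6470 rev/s.
KE_i = ½(0.3245)(5.083 rad/s)² = 4.192 J; KE_f = ½(0.4057)(4.065)² = 3.352 J.
Fraction lost = 0.2002.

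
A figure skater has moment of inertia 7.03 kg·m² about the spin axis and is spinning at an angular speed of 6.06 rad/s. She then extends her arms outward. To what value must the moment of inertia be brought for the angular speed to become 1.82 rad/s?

I₂ ≈ 23.4 kg·m²

With no external torque about the axis, L is conserved: I₁ω₁ = I₂ω₂.
I₂ = I₁ω₁ / ω₂ = (7.03)(6.06) / (1.82) = 23.41 kg·m².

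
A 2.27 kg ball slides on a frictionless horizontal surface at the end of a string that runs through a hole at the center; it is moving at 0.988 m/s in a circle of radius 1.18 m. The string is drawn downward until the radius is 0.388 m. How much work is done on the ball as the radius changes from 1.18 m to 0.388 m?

W ≈ 9.14 J

The only horizontal force on the mass is along the cord (radial), so it exerts no torque about the hole and angular momentum m v r is conserved.
v₂ = v₁ r₁ / r₂ = (0.988)(1.18) / (0.388) = 3.005 m/s.
W = ΔKE = ½m(v₂² − v₁²) = 9.139 J.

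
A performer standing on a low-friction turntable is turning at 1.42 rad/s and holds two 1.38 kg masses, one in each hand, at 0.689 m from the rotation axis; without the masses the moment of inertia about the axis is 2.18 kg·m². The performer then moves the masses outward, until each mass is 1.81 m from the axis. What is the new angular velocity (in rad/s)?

ω₂ ≈ 0.442 rad/s

Angular momentum about the spin axis is conserved since the torque about it is zero.
I₁ = 2.18 + 2(1.38)(0.689)² = 3.490 kg·m²; I₂ = 2.18 + 2(1.38)(1.81)² = 11.22 kg·m².
ω₂ = I₁ω₁ / I₂ = (3.490)(1.42 rad/s) / (11.22) = 0.4416 rad/s.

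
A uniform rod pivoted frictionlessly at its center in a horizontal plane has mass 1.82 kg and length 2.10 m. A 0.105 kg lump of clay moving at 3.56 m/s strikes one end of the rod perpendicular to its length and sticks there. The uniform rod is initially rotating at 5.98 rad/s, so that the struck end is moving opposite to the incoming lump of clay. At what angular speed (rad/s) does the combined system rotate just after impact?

The axle reaction passes through the pivot and exerts no torque about it; angular momentum about the pivot is conserved through the impact.
I_p = (1/12)(1.82)(2.10)² = 0.6689 kg·m². Taking the sense of the lump of clay's angular momentum as positive, L_{lump} = m v R = (0.105)(3.56)(2.10/2) = 0.3925 kg·m²/s.
L_i = −I_p ω_p + m v R = −(0.6689)(5.98) + 0.3925 = -3.607 kg·m²/s.
After sticking, I_f = I_p + m R² = 0.6689 + (0.105)(2.10/2)² = 0.7846 kg·m².
ω_f = L_i / I_f = -3.607 / 0.7846 = -4.597 rad/s.

|ω_f| ≈ 4.60 rad/s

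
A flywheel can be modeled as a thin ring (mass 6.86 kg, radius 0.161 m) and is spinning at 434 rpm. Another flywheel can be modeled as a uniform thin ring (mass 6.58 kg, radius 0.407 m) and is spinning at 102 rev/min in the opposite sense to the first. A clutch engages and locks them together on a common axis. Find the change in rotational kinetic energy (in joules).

The coupling torques are internal; angular momentum about the shared axis is conserved.
Moments of inertia: I_A = (6.86)(0.161)² = 0.1778 kg·m²; I_B = (6.58)(0.407)² = 1.090 kg·m².
Taking A's sense as positive: L = (0.1778)(434) − (1.090)(102) = -34.00 kg·m²·rpm.
Combined I = 0.1778 + 1.090 = 1.268 kg·m².
ω_f = L / I = -34.00 / 1.268 = -26.82 rpm.
KE_i = ½ΣIω² = 245.8 J; KE_f = ½(1.268)(2.809)² = 5.001 J.

ΔKE ≈ -241 J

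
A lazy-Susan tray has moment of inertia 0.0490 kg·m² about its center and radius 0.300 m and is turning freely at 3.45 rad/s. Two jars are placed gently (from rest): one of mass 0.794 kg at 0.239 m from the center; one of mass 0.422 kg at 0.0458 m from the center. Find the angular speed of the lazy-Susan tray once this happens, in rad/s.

The added mass arrives with no angular momentum about the center, and any external torque about the center is negligible, so the system's angular momentum is conserved.
Added inertia Σmr² = (0.794)(0.239)² + (0.422)(0.0458)² = 0.04624 kg·m²; I_f = 0.04900 + 0.04624 = 0.09524 kg·m².
ω_f = I_p ω_i / I_f = (0.04900)(3.45) / 0.09524 = 1.775 rad/s.

ω_f ≈ 1.78 rad/s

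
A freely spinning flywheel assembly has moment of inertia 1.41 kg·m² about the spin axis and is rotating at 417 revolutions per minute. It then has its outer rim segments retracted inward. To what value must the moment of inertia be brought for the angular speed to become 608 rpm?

No external torque acts about the spin axis, so angular momentum is conserved.
I₂ = I₁ω₁ / ω₂ = (1.41)(417) / (608) = 0.9671 kg·m².

I₂ ≈ 0.967 kg·m²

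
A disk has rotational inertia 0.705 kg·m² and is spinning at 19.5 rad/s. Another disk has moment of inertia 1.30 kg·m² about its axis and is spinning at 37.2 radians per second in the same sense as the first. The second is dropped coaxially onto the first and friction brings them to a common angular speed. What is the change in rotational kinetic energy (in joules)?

The coupling torques are internal; angular momentum about the shared axis is conserved.
Taking A's sense as positive: L = (0.7050)(19.5) + (1.300)(37.2) = 62.11 kg·m²·rad/s.
Combined I = 0.7050 + 1.300 = 2.005 kg·m².
ω_f = L / I = 62.11 / 2.005 = 30.98 rad/s.
KE_i = ½ΣIω² = 1034 J; KE_f = ½(2.005)(30.98)² = 961.9 J.

ΔKE ≈ -71.6 J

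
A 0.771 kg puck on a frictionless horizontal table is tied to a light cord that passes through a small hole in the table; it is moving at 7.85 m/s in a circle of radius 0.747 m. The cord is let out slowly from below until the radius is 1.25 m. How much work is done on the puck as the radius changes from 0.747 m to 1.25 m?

Central (radial) force ⇒ zero torque about the center ⇒ m v r is constant.
v₂ = v₁ r₁ / r₂ = (7.85)(0.747) / (1.25) = 4.691 m/s.
W = ΔKE = ½m(v₂² − v₁²) = -15.27 J.

W ≈ -15.3 J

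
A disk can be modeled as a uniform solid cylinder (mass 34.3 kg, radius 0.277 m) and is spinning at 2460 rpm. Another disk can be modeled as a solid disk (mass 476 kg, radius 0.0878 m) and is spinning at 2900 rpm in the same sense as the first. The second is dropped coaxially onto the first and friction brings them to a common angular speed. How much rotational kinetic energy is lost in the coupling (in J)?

ΔKE lost ≈ 813 J

No external torque acts about the common axis, so total angular momentum is conserved.
Moments of inertia: I_A = ½(34.3)(0.277)² = 1.316 kg·m²; I_B = ½(476)(0.0878)² = 1.835 kg·m².
Taking A's sense as positive: L = (1.316)(2460) + (1.835)(2900) = 8558 kg·m²·rpm.
Combined I = 1.316 + 1.835 = 3.151 kg·m².
ω_f = L / I = 8558 / 3.151 = 2716 rpm.
KE_i = ½ΣIω² = 1.283e+05 J; KE_f = ½(3.151)(284.4)² = 1.275e+05 J.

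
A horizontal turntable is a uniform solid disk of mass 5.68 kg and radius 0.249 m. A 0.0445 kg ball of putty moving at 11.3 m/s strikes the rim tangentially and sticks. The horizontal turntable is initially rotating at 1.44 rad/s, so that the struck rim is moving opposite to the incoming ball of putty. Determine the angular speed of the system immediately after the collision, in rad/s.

|ω_f| ≈ 0.718 rad/s

About the axle the impulsive forces during the collision are internal, so angular momentum about that axis is conserved.
I_p = ½(5.68)(0.249)² = 0.1761 kg·m². Taking the sense of the ball of putty's angular momentum as positive, L_{ball} = m v R = (0.0445)(11.3)(0.249) = 0.1252 kg·m²/s.
L_i = −I_p ω_p + m v R = −(0.1761)(1.44) + 0.1252 = -0.1283 kg·m²/s.
After sticking, I_f = I_p + m R² = 0.1761 + (0.0445)(0.249)² = 0.1788 kg·m².
ω_f = L_i / I_f = -0.1283 / 0.1788 = -0.7177 rad/s.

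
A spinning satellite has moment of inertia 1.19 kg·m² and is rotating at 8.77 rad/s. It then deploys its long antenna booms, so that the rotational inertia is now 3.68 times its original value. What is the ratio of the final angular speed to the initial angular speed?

ω₂/ω₁ ≈ 0.272

With no external torque about the axis, L is conserved: I₁ω₁ = I₂ω₂.
I₂ = 3.68 × 1.19 = 4.379 kg·m².
ω₂/ω₁ = I₁/I₂ = 1.190 / 4.379 = 0.2717.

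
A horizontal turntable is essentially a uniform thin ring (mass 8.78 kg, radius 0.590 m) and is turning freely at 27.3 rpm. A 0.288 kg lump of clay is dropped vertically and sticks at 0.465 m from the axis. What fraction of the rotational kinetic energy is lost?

fraction ≈ 0.0200

The added mass arrives with no angular momentum about the axis, and any external torque about the axis is negligible, so the system's angular momentum is conserved.
I_p = (8.78)(0.590)² = 3.056 kg·m².
Added inertia Σmr² = (0.288)(0.465)² = 0.06227 kg·m²; I_f = 3.056 + 0.06227 = 3.119 kg·m².
ω_f = I_p ω_i / I_f = (3.056)(27.3) / 3.119 = 26.75 rpm.
KE_i = ½(3.056)(2.859 rad/s)² = 12.49 J; KE_f = ½(3.119)(2.802)² = 12.24 J.
Fraction lost = 0.01997.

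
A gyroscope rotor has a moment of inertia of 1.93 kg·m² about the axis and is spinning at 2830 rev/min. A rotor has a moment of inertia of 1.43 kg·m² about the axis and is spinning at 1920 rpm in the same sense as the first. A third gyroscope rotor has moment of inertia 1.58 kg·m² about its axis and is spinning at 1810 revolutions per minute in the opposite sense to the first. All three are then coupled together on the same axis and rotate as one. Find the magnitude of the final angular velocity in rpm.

|ω_f| ≈ 1080 rpm

No external torque acts about the common axis, so total angular momentum is conserved.
Taking A's sense as positive: L = (1.930)(2830) + (1.430)(1920) − (1.580)(1810) = 5348 kg·m²·rpm.
Combined I = 1.930 + 1.430 + 1.580 = 4.940 kg·m².
ω_f = L / I = 5348 / 4.940 = 1083 rpm.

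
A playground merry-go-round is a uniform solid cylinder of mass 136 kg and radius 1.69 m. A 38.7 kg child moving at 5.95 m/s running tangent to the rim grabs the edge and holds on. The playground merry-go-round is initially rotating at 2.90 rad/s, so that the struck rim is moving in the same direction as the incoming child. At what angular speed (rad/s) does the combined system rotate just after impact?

|ω_f| ≈ 3.13 rad/s

The axle reaction passes through the axle and exerts no torque about it; angular momentum about the axle is conserved through the impact.
I_p = ½(136)(1.69)² = 194.2 kg·m². Taking the sense of the child's angular momentum as positive, L_{child} = m v R = (38.7)(5.95)(1.69) = 389.1 kg·m²/s.
L_i = +I_p ω_p + m v R = +(194.2)(2.90) + 389.1 = 952.4 kg·m²/s.
After sticking, I_f = I_p + m R² = 194.2 + (38.7)(1.69)² = 304.7 kg·m².
ω_f = L_i / I_f = 952.4 / 304.7 = 3.125 rad/s.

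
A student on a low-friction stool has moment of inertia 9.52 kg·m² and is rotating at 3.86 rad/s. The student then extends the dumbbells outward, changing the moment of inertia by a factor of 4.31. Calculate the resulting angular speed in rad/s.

Angular momentum about the spin axis is conserved since the torque about it is zero.
I₂ = 4.31 × 9.52 = 41.03 kg·m².
ω₂ = I₁ω₁ / I₂ = (9.520)(3.86 rad/s) / (41.03) = 0.8956 rad/s.

ω₂ ≈ 0.896 rad/s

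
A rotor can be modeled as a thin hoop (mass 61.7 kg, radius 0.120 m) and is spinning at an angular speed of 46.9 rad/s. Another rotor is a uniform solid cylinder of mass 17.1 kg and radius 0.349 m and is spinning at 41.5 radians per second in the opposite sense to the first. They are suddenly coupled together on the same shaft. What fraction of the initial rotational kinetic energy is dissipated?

No external torque acts about the common axis, so total angular momentum is conserved.
Moments of inertia: I_A = (61.7)(0.120)² = 0.8885 kg·m²; I_B = ½(17.1)(0.349)² = 1.041 kg·m².
Taking A's sense as positive: L = (0.8885)(46.9) − (1.041)(41.5) = -1.548 kg·m²·rad/s.
Combined I = 0.8885 + 1.041 = 1.930 kg·m².
ω_f = L / I = -1.548 / 1.930 = -0.8023 rad/s.
KE_i = ½ΣIω² = 1874 J; KE_f = ½(1.930)(0.8023)² = 0.6211 J.
Fraction dissipated = (KE_i − KE_f)/KE_i = 0.9997.

fraction ≈ 1.00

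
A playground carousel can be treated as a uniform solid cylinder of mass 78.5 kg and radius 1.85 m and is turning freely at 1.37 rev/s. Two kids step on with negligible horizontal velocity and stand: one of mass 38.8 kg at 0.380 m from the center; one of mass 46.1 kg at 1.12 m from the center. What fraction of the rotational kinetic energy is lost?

The added mass arrives with no angular momentum about the center, and any external torque about the center is negligible, so the system's angular momentum is conserved.
I_p = ½(78.5)(1.85)² = 134.3 kg·m².
Added inertia Σmr² = (38.8)(0.380)² + (46.1)(1.12)² = 63.43 kg·m²; I_f = 134.3 + 63.43 = 197.8 kg·m².
ω_f = I_p ω_i / I_f = (134.3)(1.37) / 197.8 = 0.9306 rev/s.
KE_i = ½(134.3)(8.608 rad/s)² = 4977 J; KE_f = ½(197.8)(5.847)² = 3381 J.
Fraction lost = 0.3207.

fraction ≈ 0.321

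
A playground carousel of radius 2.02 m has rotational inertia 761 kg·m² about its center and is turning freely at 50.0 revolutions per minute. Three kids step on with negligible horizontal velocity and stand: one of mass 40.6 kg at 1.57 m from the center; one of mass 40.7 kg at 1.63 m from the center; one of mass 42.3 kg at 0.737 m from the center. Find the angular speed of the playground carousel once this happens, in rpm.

ω_f ≈ 38.3 rpm

No external torque acts about the center; L_before = L_after.
Added inertia Σmr² = (40.6)(1.57)² + (40.7)(1.63)² + (42.3)(0.737)² = 231.2 kg·m²; I_f = 761.0 + 231.2 = 992.2 kg·m².
ω_f = I_p ω_i / I_f = (761.0)(50.0) / 992.2 = 38.35 rpm.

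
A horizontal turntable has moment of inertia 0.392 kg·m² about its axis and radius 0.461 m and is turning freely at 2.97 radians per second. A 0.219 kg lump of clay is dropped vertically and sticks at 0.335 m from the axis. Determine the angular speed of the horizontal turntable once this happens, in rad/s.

ω_f ≈ 2.79 rad/s

No external torque acts about the axis; L_before = L_after.
Added inertia Σmr² = (0.219)(0.335)² = 0.02458 kg·m²; I_f = 0.3920 + 0.02458 = 0.4166 kg·m².
ω_f = I_p ω_i / I_f = (0.3920)(2.97) / 0.4166 = 2.795 rad/s.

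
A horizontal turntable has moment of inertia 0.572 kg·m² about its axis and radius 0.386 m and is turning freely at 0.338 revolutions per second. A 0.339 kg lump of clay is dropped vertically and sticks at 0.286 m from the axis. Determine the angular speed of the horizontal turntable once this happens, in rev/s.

ω_f ≈ 0.322 rev/s

The added mass arrives with no angular momentum about the axis, and any external torque about the axis is negligible, so the system's angular momentum is conserved.
Added inertia Σmr² = (0.339)(0.286)² = 0.02773 kg·m²; I_f = 0.5720 + 0.02773 = 0.5997 kg·m².
ω_f = I_p ω_i / I_f = (0.5720)(0.338) / 0.5997 = 0.3224 rev/s.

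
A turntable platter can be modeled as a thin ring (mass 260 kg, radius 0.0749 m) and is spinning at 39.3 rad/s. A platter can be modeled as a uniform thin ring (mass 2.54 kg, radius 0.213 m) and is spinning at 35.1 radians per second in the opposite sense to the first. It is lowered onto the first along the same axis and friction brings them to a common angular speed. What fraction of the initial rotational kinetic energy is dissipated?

No external torque acts about the common axis, so total angular momentum is conserved.
Moments of inertia: I_A = (260)(0.0749)² = 1.459 kg·m²; I_B = (2.54)(0.213)² = 0.1152 kg·m².
Taking A's sense as positive: L = (1.459)(39.3) − (0.1152)(35.1) = 53.28 kg·m²·rad/s.
Combined I = 1.459 + 0.1152 = 1.574 kg·m².
ω_f = L / I = 53.28 / 1.574 = 33.85 rad/s.
KE_i = ½ΣIω² = 1197 J; KE_f = ½(1.574)(33.85)² = 901.8 J.
Fraction dissipated = (KE_i − KE_f)/KE_i = 0.2469.

fraction ≈ 0.247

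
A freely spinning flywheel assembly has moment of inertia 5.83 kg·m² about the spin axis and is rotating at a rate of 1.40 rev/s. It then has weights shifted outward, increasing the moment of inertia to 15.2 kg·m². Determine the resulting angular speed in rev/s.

With no external torque about the axis, L is conserved: I₁ω₁ = I₂ω₂.
ω₂ = I₁ω₁ / I₂ = (5.830)(1.40 rev/s) / (15.20) = 0.5370 rev/s.

ω₂ ≈ 0.537 rev/s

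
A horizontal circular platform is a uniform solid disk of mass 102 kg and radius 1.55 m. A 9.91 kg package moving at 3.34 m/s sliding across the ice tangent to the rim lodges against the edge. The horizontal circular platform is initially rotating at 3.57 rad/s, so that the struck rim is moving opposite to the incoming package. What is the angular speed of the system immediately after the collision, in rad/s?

|ω_f| ≈ 2.64 rad/s

About the central axle the impulsive forces during the collision are internal, so angular momentum about that axis is conserved.
I_p = ½(102)(1.55)² = 122.5 kg·m². Taking the sense of the package's angular momentum as positive, L_{package} = m v R = (9.91)(3.34)(1.55) = 51.30 kg·m²/s.
L_i = −I_p ω_p + m v R = −(122.5)(3.57) + 51.30 = -386.1 kg·m²/s.
After sticking, I_f = I_p + m R² = 122.5 + (9.91)(1.55)² = 146.3 kg·m².
ω_f = L_i / I_f = -386.1 / 146.3 = -2.639 rad/s.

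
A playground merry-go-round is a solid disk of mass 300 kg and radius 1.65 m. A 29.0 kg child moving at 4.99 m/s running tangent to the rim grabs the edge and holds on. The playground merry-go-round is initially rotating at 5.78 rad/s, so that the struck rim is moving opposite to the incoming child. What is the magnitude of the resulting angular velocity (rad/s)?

The axle reaction passes through the axle and exerts no torque about it; angular momentum about the axle is conserved through the impact.
I_p = ½(300)(1.65)² = 408.4 kg·m². Taking the sense of the child's angular momentum as positive, L_{child} = m v R = (29.0)(4.99)(1.65) = 238.8 kg·m²/s.
L_i = −I_p ω_p + m v R = −(408.4)(5.78) + 238.8 = -2122 kg·m²/s.
After sticking, I_f = I_p + m R² = 408.4 + (29.0)(1.65)² = 487.3 kg·m².
ω_f = L_i / I_f = -2122 / 487.3 = -4.354 rad/s.

|ω_f| ≈ 4.35 rad/s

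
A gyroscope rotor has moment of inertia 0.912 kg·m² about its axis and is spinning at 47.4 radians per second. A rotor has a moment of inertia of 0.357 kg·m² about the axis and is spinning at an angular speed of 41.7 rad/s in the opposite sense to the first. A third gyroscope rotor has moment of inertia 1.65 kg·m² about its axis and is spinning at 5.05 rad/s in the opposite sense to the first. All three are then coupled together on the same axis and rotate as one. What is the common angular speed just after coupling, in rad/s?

The coupling torques are internal; angular momentum about the shared axis is conserved.
Taking A's sense as positive: L = (0.9120)(47.4) − (0.3570)(41.7) − (1.650)(5.05) = 20.01 kg·m²·rad/s.
Combined I = 0.9120 + 0.3570 + 1.650 = 2.919 kg·m².
ω_f = L / I = 20.01 / 2.919 = 6.855 rad/s.

|ω_f| ≈ 6.85 rad/s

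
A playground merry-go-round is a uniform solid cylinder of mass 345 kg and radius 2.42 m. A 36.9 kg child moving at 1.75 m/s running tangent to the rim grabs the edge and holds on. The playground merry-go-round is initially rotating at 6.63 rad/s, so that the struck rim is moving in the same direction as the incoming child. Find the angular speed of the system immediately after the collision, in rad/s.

|ω_f| ≈ 5.59 rad/s

The axle reaction passes through the axle and exerts no torque about it; angular momentum about the axle is conserved through the impact.
I_p = ½(345)(2.42)² = 1010 kg·m². Taking the sense of the child's angular momentum as positive, L_{child} = m v R = (36.9)(1.75)(2.42) = 156.3 kg·m²/s.
L_i = +I_p ω_p + m v R = +(1010)(6.63) + 156.3 = 6854 kg·m²/s.
After sticking, I_f = I_p + m R² = 1010 + (36.9)(2.42)² = 1226 kg·m².
ω_f = L_i / I_f = 6854 / 1226 = 5.589 rad/s.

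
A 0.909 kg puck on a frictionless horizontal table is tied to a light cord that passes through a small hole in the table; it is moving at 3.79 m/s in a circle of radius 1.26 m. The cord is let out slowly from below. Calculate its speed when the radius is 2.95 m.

The only horizontal force on the mass is along the cord (radial), so it exerts no torque about the hole and angular momentum m v r is conserved.
v₂ = v₁ r₁ / r₂ = (3.79)(1.26) / (2.95) = 1.619 m/s.

v₂ ≈ 1.62 m/s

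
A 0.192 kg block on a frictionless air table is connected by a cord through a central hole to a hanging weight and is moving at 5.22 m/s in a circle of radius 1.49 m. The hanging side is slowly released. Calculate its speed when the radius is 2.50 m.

v₂ ≈ 3.11 m/s

Central (radial) force ⇒ zero torque about the center ⇒ m v r is constant.
v₂ = v₁ r₁ / r₂ = (5.22)(1.49) / (2.50) = 3.111 m/s.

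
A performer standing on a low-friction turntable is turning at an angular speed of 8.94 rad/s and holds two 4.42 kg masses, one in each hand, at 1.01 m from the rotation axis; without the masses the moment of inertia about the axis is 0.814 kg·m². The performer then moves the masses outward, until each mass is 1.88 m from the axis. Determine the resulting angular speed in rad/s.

No external torque acts about the spin axis, so angular momentum is conserved.
I₁ = 0.814 + 2(4.42)(1.01)² = 9.832 kg·m²; I₂ = 0.814 + 2(4.42)(1.88)² = 32.06 kg·m².
ω₂ = I₁ω₁ / I₂ = (9.832)(8.94 rad/s) / (32.06) = 2.742 rad/s.

ω₂ ≈ 2.74 rad/s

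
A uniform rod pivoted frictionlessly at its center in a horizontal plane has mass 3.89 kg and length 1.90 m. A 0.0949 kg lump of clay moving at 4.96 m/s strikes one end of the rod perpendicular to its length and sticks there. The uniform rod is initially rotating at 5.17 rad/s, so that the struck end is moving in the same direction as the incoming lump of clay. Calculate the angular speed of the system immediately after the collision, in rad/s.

About the pivot the impulsive forces during the collision are internal, so angular momentum about that axis is conserved.
I_p = (1/12)(3.89)(1.90)² = 1.170 kg·m². Taking the sense of the lump of clay's angular momentum as positive, L_{lump} = m v R = (0.0949)(4.96)(1.90/2) = 0.4472 kg·m²/s.
L_i = +I_p ω_p + m v R = +(1.170)(5.17) + 0.4472 = 6.497 kg·m²/s.
After sticking, I_f = I_p + m R² = 1.170 + (0.0949)(1.90/2)² = 1.256 kg·m².
ω_f = L_i / I_f = 6.497 / 1.256 = 5.173 rad/s.

|ω_f| ≈ 5.17 rad/s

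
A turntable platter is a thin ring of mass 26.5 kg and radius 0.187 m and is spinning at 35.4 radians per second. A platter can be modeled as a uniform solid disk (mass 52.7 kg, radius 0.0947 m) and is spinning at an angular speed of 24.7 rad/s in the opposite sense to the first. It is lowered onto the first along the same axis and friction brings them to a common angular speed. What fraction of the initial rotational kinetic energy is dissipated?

fraction ≈ 0.521

No external torque acts about the common axis, so total angular momentum is conserved.
Moments of inertia: I_A = (26.5)(0.187)² = 0.9267 kg·m²; I_B = ½(52.7)(0.0947)² = 0.2363 kg·m².
Taking A's sense as positive: L = (0.9267)(35.4) − (0.2363)(24.7) = 26.97 kg·m²·rad/s.
Combined I = 0.9267 + 0.2363 = 1.163 kg·m².
ω_f = L / I = 26.97 / 1.163 = 23.19 rad/s.
KE_i = ½ΣIω² = 652.7 J; KE_f = ½(1.163)(23.19)² = 312.7 J.
Fraction dissipated = (KE_i − KE_f)/KE_i = 0.5210.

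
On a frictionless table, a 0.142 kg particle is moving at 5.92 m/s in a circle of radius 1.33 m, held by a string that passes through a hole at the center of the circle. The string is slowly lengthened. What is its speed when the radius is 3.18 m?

v₂ ≈ 2.48 m/s

The only horizontal force on the mass is along the cord (radial), so it exerts no torque about the hole and angular momentum m v r is conserved.
v₂ = v₁ r₁ / r₂ = (5.92)(1.33) / (3.18) = 2.476 m/s.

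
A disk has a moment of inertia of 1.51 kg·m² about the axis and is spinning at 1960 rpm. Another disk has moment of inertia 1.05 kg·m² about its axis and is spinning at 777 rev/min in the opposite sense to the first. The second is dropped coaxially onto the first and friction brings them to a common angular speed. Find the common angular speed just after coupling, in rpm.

No external torque acts about the common axis, so total angular momentum is conserved.
Taking A's sense as positive: L = (1.510)(1960) − (1.050)(777) = 2144 kg·m²·rpm.
Combined I = 1.510 + 1.050 = 2.560 kg·m².
ω_f = L / I = 2144 / 2.560 = 837.4 rpm.

|ω_f| ≈ 837 rpm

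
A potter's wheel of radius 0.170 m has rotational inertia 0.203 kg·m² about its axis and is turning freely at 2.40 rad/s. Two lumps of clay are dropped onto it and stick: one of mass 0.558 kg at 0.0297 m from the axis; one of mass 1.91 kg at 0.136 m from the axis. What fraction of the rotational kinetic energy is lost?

fraction ≈ 0.150

No external torque acts about the axis; L_before = L_after.
Added inertia Σmr² = (0.558)(0.0297)² + (1.91)(0.136)² = 0.03582 kg·m²; I_f = 0.2030 + 0.03582 = 0.2388 kg·m².
ω_f = I_p ω_i / I_f = (0.2030)(2.40) / 0.2388 = 2.040 rad/s.
KE_i = ½(0.2030)(2.400 rad/s)² = 0.5846 J; KE_f = ½(0.2388)(2.040)² = 0.4970 J.
Fraction lost = 0.1500.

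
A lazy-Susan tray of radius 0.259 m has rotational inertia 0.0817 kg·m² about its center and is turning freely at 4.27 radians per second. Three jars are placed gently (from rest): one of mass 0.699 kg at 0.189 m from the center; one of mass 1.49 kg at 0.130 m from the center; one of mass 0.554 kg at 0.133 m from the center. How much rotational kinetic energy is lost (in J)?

energy lost ≈ 0.315 J

The added mass arrives with no angular momentum about the center, and any external torque about the center is negligible, so the system's angular momentum is conserved.
Added inertia Σmr² = (0.699)(0.189)² + (1.49)(0.130)² + (0.554)(0.133)² = 0.05995 kg·m²; I_f = 0.08170 + 0.05995 = 0.1416 kg·m².
ω_f = I_p ω_i / I_f = (0.08170)(4.27) / 0.1416 = 2.463 rad/s.
KE_i = ½(0.08170)(4.270 rad/s)² = 0.7448 J; KE_f = ½(0.1416)(2.463)² = 0.4296 J.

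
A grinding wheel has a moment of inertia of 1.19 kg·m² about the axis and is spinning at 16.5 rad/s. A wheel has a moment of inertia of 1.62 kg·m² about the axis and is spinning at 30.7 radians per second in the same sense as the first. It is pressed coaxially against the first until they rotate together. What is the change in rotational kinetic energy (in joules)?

No external torque acts about the common axis, so total angular momentum is conserved.
Taking A's sense as positive: L = (1.190)(16.5) + (1.620)(30.7) = 69.37 kg·m²·rad/s.
Combined I = 1.190 + 1.620 = 2.810 kg·m².
ω_f = L / I = 69.37 / 2.810 = 24.69 rad/s.
KE_i = ½ΣIω² = 925.4 J; KE_f = ½(2.810)(24.69)² = 856.2 J.

ΔKE ≈ -69.2 J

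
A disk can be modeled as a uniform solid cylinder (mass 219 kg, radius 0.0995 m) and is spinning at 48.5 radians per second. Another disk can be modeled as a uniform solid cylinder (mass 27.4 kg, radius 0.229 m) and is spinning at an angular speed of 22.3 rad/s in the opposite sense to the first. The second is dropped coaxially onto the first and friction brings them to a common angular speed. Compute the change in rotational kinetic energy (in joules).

No external torque acts about the common axis, so total angular momentum is conserved.
Moments of inertia: I_A = ½(219)(0.0995)² = 1.084 kg·m²; I_B = ½(27.4)(0.229)² = 0.7184 kg·m².
Taking A's sense as positive: L = (1.084)(48.5) − (0.7184)(22.3) = 36.56 kg·m²·rad/s.
Combined I = 1.084 + 0.7184 = 1.803 kg·m².
ω_f = L / I = 36.56 / 1.803 = 20.28 rad/s.
KE_i = ½ΣIω² = 1454 J; KE_f = ½(1.803)(20.28)² = 370.7 J.

ΔKE ≈ -1080 J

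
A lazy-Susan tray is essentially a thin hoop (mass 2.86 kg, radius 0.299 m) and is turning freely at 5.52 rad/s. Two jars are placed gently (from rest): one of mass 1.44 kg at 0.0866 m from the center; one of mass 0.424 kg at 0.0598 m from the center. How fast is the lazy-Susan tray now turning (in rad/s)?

The added mass arrives with no angular momentum about the center, and any external torque about the center is negligible, so the system's angular momentum is conserved.
I_p = (2.86)(0.299)² = 0.2557 kg·m².
Added inertia Σmr² = (1.44)(0.0866)² + (0.424)(0.0598)² = 0.01232 kg·m²; I_f = 0.2557 + 0.01232 = 0.2680 kg·m².
ω_f = I_p ω_i / I_f = (0.2557)(5.52) / 0.2680 = 5.266 rad/s.

ω_f ≈ 5.27 rad/s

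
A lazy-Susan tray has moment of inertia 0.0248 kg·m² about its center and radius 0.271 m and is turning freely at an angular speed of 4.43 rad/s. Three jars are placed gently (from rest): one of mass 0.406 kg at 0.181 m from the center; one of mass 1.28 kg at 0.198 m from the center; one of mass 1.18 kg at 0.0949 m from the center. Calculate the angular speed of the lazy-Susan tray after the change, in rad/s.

ω_f ≈ 1.11 rad/s

The added mass arrives with no angular momentum about the center, and any external torque about the center is negligible, so the system's angular momentum is conserved.
Added inertia Σmr² = (0.406)(0.181)² + (1.28)(0.198)² + (1.18)(0.0949)² = 0.07411 kg·m²; I_f = 0.02480 + 0.07411 = 0.09891 kg·m².
ω_f = I_p ω_i / I_f = (0.02480)(4.43) / 0.09891 = 1.111 rad/s.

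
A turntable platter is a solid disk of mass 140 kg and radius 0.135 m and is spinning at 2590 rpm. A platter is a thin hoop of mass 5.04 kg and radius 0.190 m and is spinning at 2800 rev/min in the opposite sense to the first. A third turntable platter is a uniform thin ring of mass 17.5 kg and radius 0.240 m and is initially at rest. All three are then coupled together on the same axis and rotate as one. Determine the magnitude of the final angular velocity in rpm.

|ω_f| ≈ 1130 rpm

No external torque acts about the common axis, so total angular momentum is conserved.
Moments of inertia: I_A = ½(140)(0.135)² = 1.276 kg·m²; I_B = (5.04)(0.190)² = 0.1819 kg·m²; I_C = (17.5)(0.240)² = 1.008 kg·m².
Taking A's sense as positive: L = (1.276)(2590) − (0.1819)(2800) = 2795 kg·m²·rpm.
Combined I = 1.276 + 0.1819 + 1.008 = 2.466 kg·m².
ω_f = L / I = 2795 / 2.466 = 1133 rpm.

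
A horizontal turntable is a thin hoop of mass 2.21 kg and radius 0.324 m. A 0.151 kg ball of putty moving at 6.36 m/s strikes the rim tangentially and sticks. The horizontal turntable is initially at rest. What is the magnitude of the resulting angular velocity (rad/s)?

The axle reaction passes through the axle and exerts no torque about it; angular momentum about the axle is conserved through the impact.
I_p = (2.21)(0.324)² = 0.2320 kg·m². Taking the sense of the ball of putty's angular momentum as positive, L_{ball} = m v R = (0.151)(6.36)(0.324) = 0.3112 kg·m²/s.
L_i = 0 + 0.3112 = 0.3112 kg·m²/s.
After sticking, I_f = I_p + m R² = 0.2320 + (0.151)(0.324)² = 0.2478 kg·m².
ω_f = L_i / I_f = 0.3112 / 0.2478 = 1.255 rad/s.

|ω_f| ≈ 1.26 rad/s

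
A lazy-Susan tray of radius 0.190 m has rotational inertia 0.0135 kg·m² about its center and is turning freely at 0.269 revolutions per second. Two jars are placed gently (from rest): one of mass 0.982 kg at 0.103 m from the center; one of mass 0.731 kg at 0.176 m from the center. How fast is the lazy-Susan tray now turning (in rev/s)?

ω_f ≈ 0.0780 rev/s

No external torque acts about the center; L_before = L_after.
Added inertia Σmr² = (0.982)(0.103)² + (0.731)(0.176)² = 0.03306 kg·m²; I_f = 0.01350 + 0.03306 = 0.04656 kg·m².
ω_f = I_p ω_i / I_f = (0.01350)(0.269) / 0.04656 = 0.07799 rev/s.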